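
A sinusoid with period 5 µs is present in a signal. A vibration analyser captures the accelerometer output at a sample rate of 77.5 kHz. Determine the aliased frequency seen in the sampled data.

32.5 kHz

T = 5 µs → f = 1/T = 200 kHz.
200 kHz mod fs = 45 kHz.
45 kHz > fs/2 = 38.75 kHz, folds to fs − 45 kHz = 32.5 kHz.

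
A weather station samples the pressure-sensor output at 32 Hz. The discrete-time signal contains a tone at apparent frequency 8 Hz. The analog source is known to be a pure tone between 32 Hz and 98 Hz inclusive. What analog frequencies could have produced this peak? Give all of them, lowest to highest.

40 Hz, 56 Hz, 72 Hz, 88 Hz

Frequencies that alias to 8 Hz are k·fs ± 8 Hz for integer k ≥ 0.
k=0: 8 Hz.
k=1: 24 Hz, 40 Hz.
k=2: 56 Hz, 72 Hz.
k=3: 88 Hz, 104 Hz.
k=4: 120 Hz, 136 Hz.
Within [32 Hz, 98 Hz]: 40 Hz, 56 Hz, 72 Hz, 88 Hz.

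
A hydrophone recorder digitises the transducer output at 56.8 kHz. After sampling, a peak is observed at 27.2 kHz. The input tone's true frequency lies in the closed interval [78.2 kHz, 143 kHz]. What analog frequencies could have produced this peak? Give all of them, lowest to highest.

Frequencies that alias to 27.2 kHz are k·fs ± 27.2 kHz for integer k ≥ 0.
k=0: 27.2 kHz.
k=1: 29.6 kHz, 84 kHz.
k=2: 86.4 kHz, 140.8 kHz.
k=3: 143.2 kHz, 197.6 kHz.
Within [78.2 kHz, 143 kHz]: 84 kHz, 86.4 kHz, 140.8 kHz.

84 kHz, 86.4 kHz, 140.8 kHz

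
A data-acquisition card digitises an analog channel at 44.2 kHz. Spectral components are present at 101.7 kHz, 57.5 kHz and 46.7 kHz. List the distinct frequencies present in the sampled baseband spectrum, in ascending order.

2.5 kHz, 13.3 kHz

fs/2 = 22.1 kHz.
101.7 kHz mod fs = 13.3 kHz.
13.3 kHz ≤ fs/2 = 22.1 kHz, appears at 13.3 kHz.
57.5 kHz mod fs = 13.3 kHz.
13.3 kHz ≤ fs/2 = 22.1 kHz, appears at 13.3 kHz.
46.7 kHz mod fs = 2.5 kHz.
2.5 kHz ≤ fs/2 = 22.1 kHz, appears at 2.5 kHz.
Distinct values: {2.5 kHz, 13.3 kHz}.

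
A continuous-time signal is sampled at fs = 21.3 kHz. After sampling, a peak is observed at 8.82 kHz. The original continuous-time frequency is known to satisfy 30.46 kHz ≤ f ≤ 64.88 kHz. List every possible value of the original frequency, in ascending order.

33.78 kHz, 51.42 kHz, 55.08 kHz

Frequencies that alias to 8.82 kHz are k·fs ± 8.82 kHz for integer k ≥ 0.
k=0: 8.82 kHz.
k=1: 12.48 kHz, 30.12 kHz.
k=2: 33.78 kHz, 51.42 kHz.
k=3: 55.08 kHz, 72.72 kHz.
k=4: 76.38 kHz, 94.02 kHz.
Within [30.46 kHz, 64.88 kHz]: 33.78 kHz, 51.42 kHz, 55.08 kHz.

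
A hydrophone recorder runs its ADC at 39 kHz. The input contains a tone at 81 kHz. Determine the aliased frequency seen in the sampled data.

3 kHz

81 kHz mod fs = 3 kHz.
3 kHz ≤ fs/2 = 19.5 kHz, appears at 3 kHz.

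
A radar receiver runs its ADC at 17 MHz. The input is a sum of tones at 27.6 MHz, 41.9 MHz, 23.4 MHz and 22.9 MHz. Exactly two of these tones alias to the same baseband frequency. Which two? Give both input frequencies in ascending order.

23.4 MHz, 27.6 MHz

fs/2 = 8.5 MHz.
27.6 MHz mod fs = 10.6 MHz.
10.6 MHz > fs/2 = 8.5 MHz, folds to fs − 10.6 MHz = 6.4 MHz.
41.9 MHz mod fs = 7.9 MHz.
7.9 MHz ≤ fs/2 = 8.5 MHz, appears at 7.9 MHz.
23.4 MHz mod fs = 6.4 MHz.
6.4 MHz ≤ fs/2 = 8.5 MHz, appears at 6.4 MHz.
22.9 MHz mod fs = 5.9 MHz.
5.9 MHz ≤ fs/2 = 8.5 MHz, appears at 5.9 MHz.
23.4 MHz and 27.6 MHz both map to 6.4 MHz.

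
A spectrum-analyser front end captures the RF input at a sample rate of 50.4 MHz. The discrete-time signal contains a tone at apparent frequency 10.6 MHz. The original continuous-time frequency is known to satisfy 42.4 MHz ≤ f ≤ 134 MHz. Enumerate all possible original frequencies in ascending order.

Frequencies that alias to 10.6 MHz are k·fs ± 10.6 MHz for integer k ≥ 0.
k=0: 10.6 MHz.
k=1: 39.8 MHz, 61 MHz.
k=2: 90.2 MHz, 111.4 MHz.
k=3: 140.6 MHz, 161.8 MHz.
Within [42.4 MHz, 134 MHz]: 61 MHz, 90.2 MHz, 111.4 MHz.

61 MHz, 90.2 MHz, 111.4 MHz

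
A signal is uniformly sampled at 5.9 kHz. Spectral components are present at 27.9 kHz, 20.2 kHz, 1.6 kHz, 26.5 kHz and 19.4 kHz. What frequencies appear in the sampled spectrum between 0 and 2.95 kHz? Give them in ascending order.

1.6 kHz, 1.7 kHz, 2.5 kHz, 2.9 kHz

fs/2 = 2.95 kHz.
27.9 kHz mod fs = 4.3 kHz.
4.3 kHz > fs/2 = 2.95 kHz, folds to fs − 4.3 kHz = 1.6 kHz.
20.2 kHz mod fs = 2.5 kHz.
2.5 kHz ≤ fs/2 = 2.95 kHz, appears at 2.5 kHz.
1.6 kHz ≤ fs/2 = 2.95 kHz, passes unchanged.
26.5 kHz mod fs = 2.9 kHz.
2.9 kHz ≤ fs/2 = 2.95 kHz, appears at 2.9 kHz.
19.4 kHz mod fs = 1.7 kHz.
1.7 kHz ≤ fs/2 = 2.95 kHz, appears at 1.7 kHz.
Distinct values: {1.6 kHz, 1.7 kHz, 2.5 kHz, 2.9 kHz}.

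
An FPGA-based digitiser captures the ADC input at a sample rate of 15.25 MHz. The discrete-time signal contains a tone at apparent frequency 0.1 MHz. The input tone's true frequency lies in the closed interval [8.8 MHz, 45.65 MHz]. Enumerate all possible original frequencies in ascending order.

Frequencies that alias to 0.1 MHz are k·fs ± 0.1 MHz for integer k ≥ 0.
k=0: 0.1 MHz.
k=1: 15.15 MHz, 15.35 MHz.
k=2: 30.4 MHz, 30.6 MHz.
k=3: 45.65 MHz, 45.85 MHz.
k=4: 60.9 MHz, 61.1 MHz.
Within [8.8 MHz, 45.65 MHz]: 15.15 MHz, 15.35 MHz, 30.4 MHz, 30.6 MHz, 45.65 MHz.

15.15 MHz, 15.35 MHz, 30.4 MHz, 30.6 MHz, 45.65 MHz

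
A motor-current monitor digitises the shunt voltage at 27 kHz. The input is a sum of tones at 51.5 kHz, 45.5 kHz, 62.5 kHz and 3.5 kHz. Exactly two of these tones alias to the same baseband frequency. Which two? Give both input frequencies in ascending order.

fs/2 = 13.5 kHz.
51.5 kHz mod fs = 24.5 kHz.
24.5 kHz > fs/2 = 13.5 kHz, folds to fs − 24.5 kHz = 2.5 kHz.
45.5 kHz mod fs = 18.5 kHz.
18.5 kHz > fs/2 = 13.5 kHz, folds to fs − 18.5 kHz = 8.5 kHz.
62.5 kHz mod fs = 8.5 kHz.
8.5 kHz ≤ fs/2 = 13.5 kHz, appears at 8.5 kHz.
3.5 kHz ≤ fs/2 = 13.5 kHz, passes unchanged.
45.5 kHz and 62.5 kHz both map to 8.5 kHz.

45.5 kHz, 62.5 kHz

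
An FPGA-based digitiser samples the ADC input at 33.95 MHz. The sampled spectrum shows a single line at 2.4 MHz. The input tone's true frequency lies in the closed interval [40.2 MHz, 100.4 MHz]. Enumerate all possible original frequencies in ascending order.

Frequencies that alias to 2.4 MHz are k·fs ± 2.4 MHz for integer k ≥ 0.
k=0: 2.4 MHz.
k=1: 31.55 MHz, 36.35 MHz.
k=2: 65.5 MHz, 70.3 MHz.
k=3: 99.45 MHz, 104.25 MHz.
k=4: 133.4 MHz, 138.2 MHz.
Within [40.2 MHz, 100.4 MHz]: 65.5 MHz, 70.3 MHz, 99.45 MHz.

65.5 MHz, 70.3 MHz, 99.45 MHz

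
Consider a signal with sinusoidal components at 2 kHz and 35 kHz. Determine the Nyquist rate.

70 kHz

Highest-frequency component: 35 kHz.
Nyquist rate = 2 × 35 kHz = 70 kHz.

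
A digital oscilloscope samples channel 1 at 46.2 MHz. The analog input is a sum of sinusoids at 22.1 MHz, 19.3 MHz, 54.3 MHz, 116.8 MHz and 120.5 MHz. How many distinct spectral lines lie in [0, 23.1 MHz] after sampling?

fs/2 = 23.1 MHz.
22.1 MHz ≤ fs/2 = 23.1 MHz, passes unchanged.
19.3 MHz ≤ fs/2 = 23.1 MHz, passes unchanged.
54.3 MHz mod fs = 8.1 MHz.
8.1 MHz ≤ fs/2 = 23.1 MHz, appears at 8.1 MHz.
116.8 MHz mod fs = 24.4 MHz.
24.4 MHz > fs/2 = 23.1 MHz, folds to fs − 24.4 MHz = 21.8 MHz.
120.5 MHz mod fs = 28.1 MHz.
28.1 MHz > fs/2 = 23.1 MHz, folds to fs − 28.1 MHz = 18.1 MHz.
Distinct values: {8.1 MHz, 18.1 MHz, 19.3 MHz, 21.8 MHz, 22.1 MHz} → 5.

5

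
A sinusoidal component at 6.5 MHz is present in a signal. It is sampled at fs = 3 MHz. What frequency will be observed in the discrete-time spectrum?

6.5 MHz mod fs = 0.5 MHz.
0.5 MHz ≤ fs/2 = 1.5 MHz, appears at 0.5 MHz.

0.5 MHz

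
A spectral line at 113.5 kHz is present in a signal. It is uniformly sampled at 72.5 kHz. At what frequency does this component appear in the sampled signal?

31.5 kHz

113.5 kHz mod fs = 41 kHz.
41 kHz > fs/2 = 36.25 kHz, folds to fs − 41 kHz = 31.5 kHz.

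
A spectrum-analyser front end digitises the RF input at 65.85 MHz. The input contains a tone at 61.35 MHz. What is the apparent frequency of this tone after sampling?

4.5 MHz

61.35 MHz > fs/2 = 32.925 MHz, folds to fs − 61.35 MHz = 4.5 MHz.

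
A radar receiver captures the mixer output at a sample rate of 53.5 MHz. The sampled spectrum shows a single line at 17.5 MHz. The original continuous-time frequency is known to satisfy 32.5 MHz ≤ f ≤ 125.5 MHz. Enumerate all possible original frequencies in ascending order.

Frequencies that alias to 17.5 MHz are k·fs ± 17.5 MHz for integer k ≥ 0.
k=0: 17.5 MHz.
k=1: 36 MHz, 71 MHz.
k=2: 89.5 MHz, 124.5 MHz.
k=3: 143 MHz, 178 MHz.
Within [32.5 MHz, 125.5 MHz]: 36 MHz, 71 MHz, 89.5 MHz, 124.5 MHz.

36 MHz, 71 MHz, 89.5 MHz, 124.5 MHz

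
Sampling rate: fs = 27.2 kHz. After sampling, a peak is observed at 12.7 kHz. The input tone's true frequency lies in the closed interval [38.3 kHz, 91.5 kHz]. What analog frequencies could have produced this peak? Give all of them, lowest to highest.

39.9 kHz, 41.7 kHz, 67.1 kHz, 68.9 kHz

Frequencies that alias to 12.7 kHz are k·fs ± 12.7 kHz for integer k ≥ 0.
k=0: 12.7 kHz.
k=1: 14.5 kHz, 39.9 kHz.
k=2: 41.7 kHz, 67.1 kHz.
k=3: 68.9 kHz, 94.3 kHz.
k=4: 96.1 kHz, 121.5 kHz.
Within [38.3 kHz, 91.5 kHz]: 39.9 kHz, 41.7 kHz, 67.1 kHz, 68.9 kHz.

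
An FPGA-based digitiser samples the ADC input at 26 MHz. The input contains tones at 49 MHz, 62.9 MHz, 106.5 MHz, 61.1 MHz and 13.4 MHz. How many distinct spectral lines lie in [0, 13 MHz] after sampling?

fs/2 = 13 MHz.
49 MHz mod fs = 23 MHz.
23 MHz > fs/2 = 13 MHz, folds to fs − 23 MHz = 3 MHz.
62.9 MHz mod fs = 10.9 MHz.
10.9 MHz ≤ fs/2 = 13 MHz, appears at 10.9 MHz.
106.5 MHz mod fs = 2.5 MHz.
2.5 MHz ≤ fs/2 = 13 MHz, appears at 2.5 MHz.
61.1 MHz mod fs = 9.1 MHz.
9.1 MHz ≤ fs/2 = 13 MHz, appears at 9.1 MHz.
13.4 MHz > fs/2 = 13 MHz, folds to fs − 13.4 MHz = 12.6 MHz.
Distinct values: {2.5 MHz, 3 MHz, 9.1 MHz, 10.9 MHz, 12.6 MHz} → 5.

5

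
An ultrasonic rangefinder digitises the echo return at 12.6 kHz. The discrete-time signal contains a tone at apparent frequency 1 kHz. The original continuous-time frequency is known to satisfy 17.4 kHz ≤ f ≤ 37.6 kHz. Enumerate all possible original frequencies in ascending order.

24.2 kHz, 26.2 kHz, 36.8 kHz

Frequencies that alias to 1 kHz are k·fs ± 1 kHz for integer k ≥ 0.
k=0: 1 kHz.
k=1: 11.6 kHz, 13.6 kHz.
k=2: 24.2 kHz, 26.2 kHz.
k=3: 36.8 kHz, 38.8 kHz.
k=4: 49.4 kHz, 51.4 kHz.
Within [17.4 kHz, 37.6 kHz]: 24.2 kHz, 26.2 kHz, 36.8 kHz.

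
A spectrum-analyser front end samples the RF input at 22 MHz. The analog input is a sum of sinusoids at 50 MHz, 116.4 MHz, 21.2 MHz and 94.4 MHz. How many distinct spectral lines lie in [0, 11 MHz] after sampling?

3

fs/2 = 11 MHz.
50 MHz mod fs = 6 MHz.
6 MHz ≤ fs/2 = 11 MHz, appears at 6 MHz.
116.4 MHz mod fs = 6.4 MHz.
6.4 MHz ≤ fs/2 = 11 MHz, appears at 6.4 MHz.
21.2 MHz > fs/2 = 11 MHz, folds to fs − 21.2 MHz = 0.8 MHz.
94.4 MHz mod fs = 6.4 MHz.
6.4 MHz ≤ fs/2 = 11 MHz, appears at 6.4 MHz.
Distinct values: {0.8 MHz, 6 MHz, 6.4 MHz} → 3.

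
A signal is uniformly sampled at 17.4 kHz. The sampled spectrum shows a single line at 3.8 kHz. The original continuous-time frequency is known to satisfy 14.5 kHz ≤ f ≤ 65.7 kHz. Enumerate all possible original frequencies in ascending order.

21.2 kHz, 31 kHz, 38.6 kHz, 48.4 kHz, 56 kHz

Frequencies that alias to 3.8 kHz are k·fs ± 3.8 kHz for integer k ≥ 0.
k=0: 3.8 kHz.
k=1: 13.6 kHz, 21.2 kHz.
k=2: 31 kHz, 38.6 kHz.
k=3: 48.4 kHz, 56 kHz.
k=4: 65.8 kHz, 73.4 kHz.
Within [14.5 kHz, 65.7 kHz]: 21.2 kHz, 31 kHz, 38.6 kHz, 48.4 kHz, 56 kHz.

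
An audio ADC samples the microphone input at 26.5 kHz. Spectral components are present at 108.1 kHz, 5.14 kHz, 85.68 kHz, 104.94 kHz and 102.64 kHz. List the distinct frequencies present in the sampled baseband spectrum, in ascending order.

1.06 kHz, 2.1 kHz, 3.36 kHz, 5.14 kHz, 6.18 kHz

fs/2 = 13.25 kHz.
108.1 kHz mod fs = 2.1 kHz.
2.1 kHz ≤ fs/2 = 13.25 kHz, appears at 2.1 kHz.
5.14 kHz ≤ fs/2 = 13.25 kHz, passes unchanged.
85.68 kHz mod fs = 6.18 kHz.
6.18 kHz ≤ fs/2 = 13.25 kHz, appears at 6.18 kHz.
104.94 kHz mod fs = 25.44 kHz.
25.44 kHz > fs/2 = 13.25 kHz, folds to fs − 25.44 kHz = 1.06 kHz.
102.64 kHz mod fs = 23.14 kHz.
23.14 kHz > fs/2 = 13.25 kHz, folds to fs − 23.14 kHz = 3.36 kHz.
Distinct values: {1.06 kHz, 2.1 kHz, 3.36 kHz, 5.14 kHz, 6.18 kHz}.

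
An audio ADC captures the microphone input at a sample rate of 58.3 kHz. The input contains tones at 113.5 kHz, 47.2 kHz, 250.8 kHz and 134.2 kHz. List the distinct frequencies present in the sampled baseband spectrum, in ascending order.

3.1 kHz, 11.1 kHz, 17.6 kHz

fs/2 = 29.15 kHz.
113.5 kHz mod fs = 55.2 kHz.
55.2 kHz > fs/2 = 29.15 kHz, folds to fs − 55.2 kHz = 3.1 kHz.
47.2 kHz > fs/2 = 29.15 kHz, folds to fs − 47.2 kHz = 11.1 kHz.
250.8 kHz mod fs = 17.6 kHz.
17.6 kHz ≤ fs/2 = 29.15 kHz, appears at 17.6 kHz.
134.2 kHz mod fs = 17.6 kHz.
17.6 kHz ≤ fs/2 = 29.15 kHz, appears at 17.6 kHz.
Distinct values: {3.1 kHz, 11.1 kHz, 17.6 kHz}.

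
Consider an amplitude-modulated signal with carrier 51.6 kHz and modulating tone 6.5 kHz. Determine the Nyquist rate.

AM sidebands sit at fc ± fm = 45.1 kHz and 58.1 kHz.
Highest-frequency component: 58.1 kHz.
Nyquist rate = 2 × 58.1 kHz = 116.2 kHz.

116.2 kHz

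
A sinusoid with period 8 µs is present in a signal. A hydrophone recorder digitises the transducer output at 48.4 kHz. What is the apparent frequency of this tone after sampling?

20.2 kHz

T = 8 µs → f = 1/T = 125 kHz.
125 kHz mod fs = 28.2 kHz.
28.2 kHz > fs/2 = 24.2 kHz, folds to fs − 28.2 kHz = 20.2 kHz.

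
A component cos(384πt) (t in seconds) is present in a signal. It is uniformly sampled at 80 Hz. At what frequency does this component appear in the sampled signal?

32 Hz

ω = 384π rad/s → f = ω/(2π) = 192 Hz.
192 Hz mod fs = 32 Hz.
32 Hz ≤ fs/2 = 40 Hz, appears at 32 Hz.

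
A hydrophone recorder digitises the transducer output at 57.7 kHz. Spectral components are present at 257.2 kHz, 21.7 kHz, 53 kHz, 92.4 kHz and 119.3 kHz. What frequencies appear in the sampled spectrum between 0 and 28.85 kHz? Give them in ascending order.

fs/2 = 28.85 kHz.
257.2 kHz mod fs = 26.4 kHz.
26.4 kHz ≤ fs/2 = 28.85 kHz, appears at 26.4 kHz.
21.7 kHz ≤ fs/2 = 28.85 kHz, passes unchanged.
53 kHz > fs/2 = 28.85 kHz, folds to fs − 53 kHz = 4.7 kHz.
92.4 kHz mod fs = 34.7 kHz.
34.7 kHz > fs/2 = 28.85 kHz, folds to fs − 34.7 kHz = 23 kHz.
119.3 kHz mod fs = 3.9 kHz.
3.9 kHz ≤ fs/2 = 28.85 kHz, appears at 3.9 kHz.
Distinct values: {3.9 kHz, 4.7 kHz, 21.7 kHz, 23 kHz, 26.4 kHz}.

3.9 kHz, 4.7 kHz, 21.7 kHz, 23 kHz, 26.4 kHz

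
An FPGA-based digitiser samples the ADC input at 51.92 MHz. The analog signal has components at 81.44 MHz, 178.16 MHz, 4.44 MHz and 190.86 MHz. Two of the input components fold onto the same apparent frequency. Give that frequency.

22.4 MHz

fs/2 = 25.96 MHz.
81.44 MHz mod fs = 29.52 MHz.
29.52 MHz > fs/2 = 25.96 MHz, folds to fs − 29.52 MHz = 22.4 MHz.
178.16 MHz mod fs = 22.4 MHz.
22.4 MHz ≤ fs/2 = 25.96 MHz, appears at 22.4 MHz.
4.44 MHz ≤ fs/2 = 25.96 MHz, passes unchanged.
190.86 MHz mod fs = 35.1 MHz.
35.1 MHz > fs/2 = 25.96 MHz, folds to fs − 35.1 MHz = 16.82 MHz.
81.44 MHz and 178.16 MHz both map to 22.4 MHz.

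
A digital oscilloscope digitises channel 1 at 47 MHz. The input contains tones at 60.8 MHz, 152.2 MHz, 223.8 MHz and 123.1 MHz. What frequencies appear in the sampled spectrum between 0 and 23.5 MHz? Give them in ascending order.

fs/2 = 23.5 MHz.
60.8 MHz mod fs = 13.8 MHz.
13.8 MHz ≤ fs/2 = 23.5 MHz, appears at 13.8 MHz.
152.2 MHz mod fs = 11.2 MHz.
11.2 MHz ≤ fs/2 = 23.5 MHz, appears at 11.2 MHz.
223.8 MHz mod fs = 35.8 MHz.
35.8 MHz > fs/2 = 23.5 MHz, folds to fs − 35.8 MHz = 11.2 MHz.
123.1 MHz mod fs = 29.1 MHz.
29.1 MHz > fs/2 = 23.5 MHz, folds to fs − 29.1 MHz = 17.9 MHz.
Distinct values: {11.2 MHz, 13.8 MHz, 17.9 MHz}.

11.2 MHz, 13.8 MHz, 17.9 MHz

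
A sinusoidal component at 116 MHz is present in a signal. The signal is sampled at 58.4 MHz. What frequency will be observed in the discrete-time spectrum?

116 MHz mod fs = 57.6 MHz.
57.6 MHz > fs/2 = 29.2 MHz, folds to fs − 57.6 MHz = 0.8 MHz.

0.8 MHz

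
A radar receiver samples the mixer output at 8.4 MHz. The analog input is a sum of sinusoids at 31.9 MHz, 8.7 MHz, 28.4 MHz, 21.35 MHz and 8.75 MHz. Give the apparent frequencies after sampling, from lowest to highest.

fs/2 = 4.2 MHz.
31.9 MHz mod fs = 6.7 MHz.
6.7 MHz > fs/2 = 4.2 MHz, folds to fs − 6.7 MHz = 1.7 MHz.
8.7 MHz mod fs = 0.3 MHz.
0.3 MHz ≤ fs/2 = 4.2 MHz, appears at 0.3 MHz.
28.4 MHz mod fs = 3.2 MHz.
3.2 MHz ≤ fs/2 = 4.2 MHz, appears at 3.2 MHz.
21.35 MHz mod fs = 4.55 MHz.
4.55 MHz > fs/2 = 4.2 MHz, folds to fs − 4.55 MHz = 3.85 MHz.
8.75 MHz mod fs = 0.35 MHz.
0.35 MHz ≤ fs/2 = 4.2 MHz, appears at 0.35 MHz.
Distinct values: {0.3 MHz, 0.35 MHz, 1.7 MHz, 3.2 MHz, 3.85 MHz}.

0.3 MHz, 0.35 MHz, 1.7 MHz, 3.2 MHz, 3.85 MHz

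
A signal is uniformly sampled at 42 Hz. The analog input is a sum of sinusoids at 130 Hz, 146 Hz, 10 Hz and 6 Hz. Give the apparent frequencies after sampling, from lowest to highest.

4 Hz, 6 Hz, 10 Hz, 20 Hz

fs/2 = 21 Hz.
130 Hz mod fs = 4 Hz.
4 Hz ≤ fs/2 = 21 Hz, appears at 4 Hz.
146 Hz mod fs = 20 Hz.
20 Hz ≤ fs/2 = 21 Hz, appears at 20 Hz.
10 Hz ≤ fs/2 = 21 Hz, passes unchanged.
6 Hz ≤ fs/2 = 21 Hz, passes unchanged.
Distinct values: {4 Hz, 6 Hz, 10 Hz, 20 Hz}.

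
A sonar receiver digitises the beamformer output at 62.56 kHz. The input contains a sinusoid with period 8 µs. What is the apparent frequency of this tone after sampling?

T = 8 µs → f = 1/T = 125 kHz.
125 kHz mod fs = 62.44 kHz.
62.44 kHz > fs/2 = 31.28 kHz, folds to fs − 62.44 kHz = 0.12 kHz.

0.12 kHz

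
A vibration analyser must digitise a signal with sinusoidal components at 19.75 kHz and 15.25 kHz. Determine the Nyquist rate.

39.5 kHz

Highest-frequency component: 19.75 kHz.
Nyquist rate = 2 × 19.75 kHz = 39.5 kHz.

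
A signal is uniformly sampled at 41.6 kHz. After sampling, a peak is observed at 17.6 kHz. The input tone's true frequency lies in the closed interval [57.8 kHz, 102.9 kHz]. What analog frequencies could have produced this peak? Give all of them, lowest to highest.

Frequencies that alias to 17.6 kHz are k·fs ± 17.6 kHz for integer k ≥ 0.
k=0: 17.6 kHz.
k=1: 24 kHz, 59.2 kHz.
k=2: 65.6 kHz, 100.8 kHz.
k=3: 107.2 kHz, 142.4 kHz.
Within [57.8 kHz, 102.9 kHz]: 59.2 kHz, 65.6 kHz, 100.8 kHz.

59.2 kHz, 65.6 kHz, 100.8 kHz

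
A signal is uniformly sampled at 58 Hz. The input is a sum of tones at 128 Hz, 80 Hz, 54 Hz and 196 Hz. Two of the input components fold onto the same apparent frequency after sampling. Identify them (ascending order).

fs/2 = 29 Hz.
128 Hz mod fs = 12 Hz.
12 Hz ≤ fs/2 = 29 Hz, appears at 12 Hz.
80 Hz mod fs = 22 Hz.
22 Hz ≤ fs/2 = 29 Hz, appears at 22 Hz.
54 Hz > fs/2 = 29 Hz, folds to fs − 54 Hz = 4 Hz.
196 Hz mod fs = 22 Hz.
22 Hz ≤ fs/2 = 29 Hz, appears at 22 Hz.
80 Hz and 196 Hz both map to 22 Hz.

80 Hz, 196 Hz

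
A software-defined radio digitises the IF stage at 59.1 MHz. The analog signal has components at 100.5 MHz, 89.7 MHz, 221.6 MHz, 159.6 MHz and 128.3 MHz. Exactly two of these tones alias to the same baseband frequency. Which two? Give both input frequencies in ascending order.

100.5 MHz, 159.6 MHz

fs/2 = 29.55 MHz.
100.5 MHz mod fs = 41.4 MHz.
41.4 MHz > fs/2 = 29.55 MHz, folds to fs − 41.4 MHz = 17.7 MHz.
89.7 MHz mod fs = 30.6 MHz.
30.6 MHz > fs/2 = 29.55 MHz, folds to fs − 30.6 MHz = 28.5 MHz.
221.6 MHz mod fs = 44.3 MHz.
44.3 MHz > fs/2 = 29.55 MHz, folds to fs − 44.3 MHz = 14.8 MHz.
159.6 MHz mod fs = 41.4 MHz.
41.4 MHz > fs/2 = 29.55 MHz, folds to fs − 41.4 MHz = 17.7 MHz.
128.3 MHz mod fs = 10.1 MHz.
10.1 MHz ≤ fs/2 = 29.55 MHz, appears at 10.1 MHz.
100.5 MHz and 159.6 MHz both map to 17.7 MHz.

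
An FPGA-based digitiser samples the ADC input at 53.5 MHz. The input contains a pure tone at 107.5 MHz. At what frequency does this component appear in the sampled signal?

107.5 MHz mod fs = 0.5 MHz.
0.5 MHz ≤ fs/2 = 26.75 MHz, appears at 0.5 MHz.

0.5 MHz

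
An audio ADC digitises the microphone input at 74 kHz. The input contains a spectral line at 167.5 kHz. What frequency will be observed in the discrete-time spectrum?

19.5 kHz

167.5 kHz mod fs = 19.5 kHz.
19.5 kHz ≤ fs/2 = 37 kHz, appears at 19.5 kHz.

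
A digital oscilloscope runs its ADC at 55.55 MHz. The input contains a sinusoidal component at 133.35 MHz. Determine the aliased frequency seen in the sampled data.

133.35 MHz mod fs = 22.25 MHz.
22.25 MHz ≤ fs/2 = 27.775 MHz, appears at 22.25 MHz.

22.25 MHz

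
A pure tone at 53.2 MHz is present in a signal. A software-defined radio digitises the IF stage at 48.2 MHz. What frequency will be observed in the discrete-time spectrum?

53.2 MHz mod fs = 5 MHz.
5 MHz ≤ fs/2 = 24.1 MHz, appears at 5 MHz.

5 MHz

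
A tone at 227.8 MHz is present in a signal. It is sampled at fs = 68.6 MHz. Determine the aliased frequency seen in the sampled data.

227.8 MHz mod fs = 22 MHz.
22 MHz ≤ fs/2 = 34.3 MHz, appears at 22 MHz.

22 MHz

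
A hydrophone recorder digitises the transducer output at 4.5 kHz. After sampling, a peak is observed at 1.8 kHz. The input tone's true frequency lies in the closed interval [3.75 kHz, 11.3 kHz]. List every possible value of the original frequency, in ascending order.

6.3 kHz, 7.2 kHz, 10.8 kHz

Frequencies that alias to 1.8 kHz are k·fs ± 1.8 kHz for integer k ≥ 0.
k=0: 1.8 kHz.
k=1: 2.7 kHz, 6.3 kHz.
k=2: 7.2 kHz, 10.8 kHz.
k=3: 11.7 kHz, 15.3 kHz.
Within [3.75 kHz, 11.3 kHz]: 6.3 kHz, 7.2 kHz, 10.8 kHz.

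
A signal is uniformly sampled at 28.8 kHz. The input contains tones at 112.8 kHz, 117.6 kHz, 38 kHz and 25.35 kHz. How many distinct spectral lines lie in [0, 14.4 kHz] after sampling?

3

fs/2 = 14.4 kHz.
112.8 kHz mod fs = 26.4 kHz.
26.4 kHz > fs/2 = 14.4 kHz, folds to fs − 26.4 kHz = 2.4 kHz.
117.6 kHz mod fs = 2.4 kHz.
2.4 kHz ≤ fs/2 = 14.4 kHz, appears at 2.4 kHz.
38 kHz mod fs = 9.2 kHz.
9.2 kHz ≤ fs/2 = 14.4 kHz, appears at 9.2 kHz.
25.35 kHz > fs/2 = 14.4 kHz, folds to fs − 25.35 kHz = 3.45 kHz.
Distinct values: {2.4 kHz, 3.45 kHz, 9.2 kHz} → 3.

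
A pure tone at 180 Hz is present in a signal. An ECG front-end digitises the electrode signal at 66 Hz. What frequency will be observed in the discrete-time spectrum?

18 Hz

180 Hz mod fs = 48 Hz.
48 Hz > fs/2 = 33 Hz, folds to fs − 48 Hz = 18 Hz.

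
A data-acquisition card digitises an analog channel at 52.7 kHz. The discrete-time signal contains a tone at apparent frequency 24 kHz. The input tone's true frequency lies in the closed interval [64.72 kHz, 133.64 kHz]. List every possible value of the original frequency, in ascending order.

Frequencies that alias to 24 kHz are k·fs ± 24 kHz for integer k ≥ 0.
k=0: 24 kHz.
k=1: 28.7 kHz, 76.7 kHz.
k=2: 81.4 kHz, 129.4 kHz.
k=3: 134.1 kHz, 182.1 kHz.
Within [64.72 kHz, 133.64 kHz]: 76.7 kHz, 81.4 kHz, 129.4 kHz.

76.7 kHz, 81.4 kHz, 129.4 kHz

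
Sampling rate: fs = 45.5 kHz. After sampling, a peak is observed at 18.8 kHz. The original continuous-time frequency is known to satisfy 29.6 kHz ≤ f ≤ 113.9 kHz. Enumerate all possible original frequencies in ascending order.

Frequencies that alias to 18.8 kHz are k·fs ± 18.8 kHz for integer k ≥ 0.
k=0: 18.8 kHz.
k=1: 26.7 kHz, 64.3 kHz.
k=2: 72.2 kHz, 109.8 kHz.
k=3: 117.7 kHz, 155.3 kHz.
Within [29.6 kHz, 113.9 kHz]: 64.3 kHz, 72.2 kHz, 109.8 kHz.

64.3 kHz, 72.2 kHz, 109.8 kHz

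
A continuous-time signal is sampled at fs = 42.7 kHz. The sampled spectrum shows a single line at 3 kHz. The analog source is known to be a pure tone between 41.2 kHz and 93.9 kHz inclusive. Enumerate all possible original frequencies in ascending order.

Frequencies that alias to 3 kHz are k·fs ± 3 kHz for integer k ≥ 0.
k=0: 3 kHz.
k=1: 39.7 kHz, 45.7 kHz.
k=2: 82.4 kHz, 88.4 kHz.
k=3: 125.1 kHz, 131.1 kHz.
Within [41.2 kHz, 93.9 kHz]: 45.7 kHz, 82.4 kHz, 88.4 kHz.

45.7 kHz, 82.4 kHz, 88.4 kHz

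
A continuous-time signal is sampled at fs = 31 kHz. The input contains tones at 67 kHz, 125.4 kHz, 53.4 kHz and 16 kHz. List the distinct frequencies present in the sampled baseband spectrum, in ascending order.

1.4 kHz, 5 kHz, 8.6 kHz, 15 kHz

fs/2 = 15.5 kHz.
67 kHz mod fs = 5 kHz.
5 kHz ≤ fs/2 = 15.5 kHz, appears at 5 kHz.
125.4 kHz mod fs = 1.4 kHz.
1.4 kHz ≤ fs/2 = 15.5 kHz, appears at 1.4 kHz.
53.4 kHz mod fs = 22.4 kHz.
22.4 kHz > fs/2 = 15.5 kHz, folds to fs − 22.4 kHz = 8.6 kHz.
16 kHz > fs/2 = 15.5 kHz, folds to fs − 16 kHz = 15 kHz.
Distinct values: {1.4 kHz, 5 kHz, 8.6 kHz, 15 kHz}.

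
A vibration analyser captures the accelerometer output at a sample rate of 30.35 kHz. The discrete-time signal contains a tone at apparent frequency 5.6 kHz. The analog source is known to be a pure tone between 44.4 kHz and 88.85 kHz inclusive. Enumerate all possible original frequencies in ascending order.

Frequencies that alias to 5.6 kHz are k·fs ± 5.6 kHz for integer k ≥ 0.
k=0: 5.6 kHz.
k=1: 24.75 kHz, 35.95 kHz.
k=2: 55.1 kHz, 66.3 kHz.
k=3: 85.45 kHz, 96.65 kHz.
k=4: 115.8 kHz, 127 kHz.
Within [44.4 kHz, 88.85 kHz]: 55.1 kHz, 66.3 kHz, 85.45 kHz.

55.1 kHz, 66.3 kHz, 85.45 kHz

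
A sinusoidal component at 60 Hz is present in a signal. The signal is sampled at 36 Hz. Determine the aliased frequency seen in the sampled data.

12 Hz

60 Hz mod fs = 24 Hz.
24 Hz > fs/2 = 18 Hz, folds to fs − 24 Hz = 12 Hz.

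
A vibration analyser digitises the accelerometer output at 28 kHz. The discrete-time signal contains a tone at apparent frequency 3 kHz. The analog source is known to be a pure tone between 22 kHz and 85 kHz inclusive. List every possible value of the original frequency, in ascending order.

25 kHz, 31 kHz, 53 kHz, 59 kHz, 81 kHz

Frequencies that alias to 3 kHz are k·fs ± 3 kHz for integer k ≥ 0.
k=0: 3 kHz.
k=1: 25 kHz, 31 kHz.
k=2: 53 kHz, 59 kHz.
k=3: 81 kHz, 87 kHz.
k=4: 109 kHz, 115 kHz.
Within [22 kHz, 85 kHz]: 25 kHz, 31 kHz, 53 kHz, 59 kHz, 81 kHz.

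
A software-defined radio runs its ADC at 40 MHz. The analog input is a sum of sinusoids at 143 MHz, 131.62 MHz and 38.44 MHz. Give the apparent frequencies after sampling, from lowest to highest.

1.56 MHz, 11.62 MHz, 17 MHz

fs/2 = 20 MHz.
143 MHz mod fs = 23 MHz.
23 MHz > fs/2 = 20 MHz, folds to fs − 23 MHz = 17 MHz.
131.62 MHz mod fs = 11.62 MHz.
11.62 MHz ≤ fs/2 = 20 MHz, appears at 11.62 MHz.
38.44 MHz > fs/2 = 20 MHz, folds to fs − 38.44 MHz = 1.56 MHz.
Distinct values: {1.56 MHz, 11.62 MHz, 17 MHz}.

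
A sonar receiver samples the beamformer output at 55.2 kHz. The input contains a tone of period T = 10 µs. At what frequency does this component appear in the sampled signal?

10.4 kHz

T = 10 µs → f = 1/T = 100 kHz.
100 kHz mod fs = 44.8 kHz.
44.8 kHz > fs/2 = 27.6 kHz, folds to fs − 44.8 kHz = 10.4 kHz.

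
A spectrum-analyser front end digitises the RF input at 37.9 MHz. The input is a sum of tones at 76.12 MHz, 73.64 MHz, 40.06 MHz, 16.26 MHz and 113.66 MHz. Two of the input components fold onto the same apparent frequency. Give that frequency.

fs/2 = 18.95 MHz.
76.12 MHz mod fs = 0.32 MHz.
0.32 MHz ≤ fs/2 = 18.95 MHz, appears at 0.32 MHz.
73.64 MHz mod fs = 35.74 MHz.
35.74 MHz > fs/2 = 18.95 MHz, folds to fs − 35.74 MHz = 2.16 MHz.
40.06 MHz mod fs = 2.16 MHz.
2.16 MHz ≤ fs/2 = 18.95 MHz, appears at 2.16 MHz.
16.26 MHz ≤ fs/2 = 18.95 MHz, passes unchanged.
113.66 MHz mod fs = 37.86 MHz.
37.86 MHz > fs/2 = 18.95 MHz, folds to fs − 37.86 MHz = 0.04 MHz.
40.06 MHz and 73.64 MHz both map to 2.16 MHz.

2.16 MHz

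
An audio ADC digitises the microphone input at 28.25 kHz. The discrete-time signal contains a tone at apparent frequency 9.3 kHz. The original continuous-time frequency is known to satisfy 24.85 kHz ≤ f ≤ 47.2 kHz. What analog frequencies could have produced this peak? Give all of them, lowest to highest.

Frequencies that alias to 9.3 kHz are k·fs ± 9.3 kHz for integer k ≥ 0.
k=0: 9.3 kHz.
k=1: 18.95 kHz, 37.55 kHz.
k=2: 47.2 kHz, 65.8 kHz.
k=3: 75.45 kHz, 94.05 kHz.
Within [24.85 kHz, 47.2 kHz]: 37.55 kHz, 47.2 kHz.

37.55 kHz, 47.2 kHz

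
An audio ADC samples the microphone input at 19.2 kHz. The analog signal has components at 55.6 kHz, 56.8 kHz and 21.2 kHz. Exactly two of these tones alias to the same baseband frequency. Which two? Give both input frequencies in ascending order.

21.2 kHz, 55.6 kHz

fs/2 = 9.6 kHz.
55.6 kHz mod fs = 17.2 kHz.
17.2 kHz > fs/2 = 9.6 kHz, folds to fs − 17.2 kHz = 2 kHz.
56.8 kHz mod fs = 18.4 kHz.
18.4 kHz > fs/2 = 9.6 kHz, folds to fs − 18.4 kHz = 0.8 kHz.
21.2 kHz mod fs = 2 kHz.
2 kHz ≤ fs/2 = 9.6 kHz, appears at 2 kHz.
21.2 kHz and 55.6 kHz both map to 2 kHz.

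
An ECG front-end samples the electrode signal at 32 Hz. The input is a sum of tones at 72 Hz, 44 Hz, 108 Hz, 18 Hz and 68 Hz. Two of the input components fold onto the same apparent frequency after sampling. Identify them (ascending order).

44 Hz, 108 Hz

fs/2 = 16 Hz.
72 Hz mod fs = 8 Hz.
8 Hz ≤ fs/2 = 16 Hz, appears at 8 Hz.
44 Hz mod fs = 12 Hz.
12 Hz ≤ fs/2 = 16 Hz, appears at 12 Hz.
108 Hz mod fs = 12 Hz.
12 Hz ≤ fs/2 = 16 Hz, appears at 12 Hz.
18 Hz > fs/2 = 16 Hz, folds to fs − 18 Hz = 14 Hz.
68 Hz mod fs = 4 Hz.
4 Hz ≤ fs/2 = 16 Hz, appears at 4 Hz.
44 Hz and 108 Hz both map to 12 Hz.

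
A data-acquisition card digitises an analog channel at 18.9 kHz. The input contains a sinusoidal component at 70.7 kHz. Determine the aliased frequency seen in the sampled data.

70.7 kHz mod fs = 14 kHz.
14 kHz > fs/2 = 9.45 kHz, folds to fs − 14 kHz = 4.9 kHz.

4.9 kHz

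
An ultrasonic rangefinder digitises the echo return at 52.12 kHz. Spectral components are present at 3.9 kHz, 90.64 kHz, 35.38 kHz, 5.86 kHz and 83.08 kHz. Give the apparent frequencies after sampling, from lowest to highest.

fs/2 = 26.06 kHz.
3.9 kHz ≤ fs/2 = 26.06 kHz, passes unchanged.
90.64 kHz mod fs = 38.52 kHz.
38.52 kHz > fs/2 = 26.06 kHz, folds to fs − 38.52 kHz = 13.6 kHz.
35.38 kHz > fs/2 = 26.06 kHz, folds to fs − 35.38 kHz = 16.74 kHz.
5.86 kHz ≤ fs/2 = 26.06 kHz, passes unchanged.
83.08 kHz mod fs = 30.96 kHz.
30.96 kHz > fs/2 = 26.06 kHz, folds to fs − 30.96 kHz = 21.16 kHz.
Distinct values: {3.9 kHz, 5.86 kHz, 13.6 kHz, 16.74 kHz, 21.16 kHz}.

3.9 kHz, 5.86 kHz, 13.6 kHz, 16.74 kHz, 21.16 kHz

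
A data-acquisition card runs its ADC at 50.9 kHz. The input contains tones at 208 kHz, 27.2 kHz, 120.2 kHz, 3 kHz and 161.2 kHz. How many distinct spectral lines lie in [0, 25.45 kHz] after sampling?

fs/2 = 25.45 kHz.
208 kHz mod fs = 4.4 kHz.
4.4 kHz ≤ fs/2 = 25.45 kHz, appears at 4.4 kHz.
27.2 kHz > fs/2 = 25.45 kHz, folds to fs − 27.2 kHz = 23.7 kHz.
120.2 kHz mod fs = 18.4 kHz.
18.4 kHz ≤ fs/2 = 25.45 kHz, appears at 18.4 kHz.
3 kHz ≤ fs/2 = 25.45 kHz, passes unchanged.
161.2 kHz mod fs = 8.5 kHz.
8.5 kHz ≤ fs/2 = 25.45 kHz, appears at 8.5 kHz.
Distinct values: {3 kHz, 4.4 kHz, 8.5 kHz, 18.4 kHz, 23.7 kHz} → 5.

5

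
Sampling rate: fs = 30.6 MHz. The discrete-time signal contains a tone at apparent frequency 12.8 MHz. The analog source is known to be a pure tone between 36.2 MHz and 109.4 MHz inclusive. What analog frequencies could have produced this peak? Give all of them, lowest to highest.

Frequencies that alias to 12.8 MHz are k·fs ± 12.8 MHz for integer k ≥ 0.
k=0: 12.8 MHz.
k=1: 17.8 MHz, 43.4 MHz.
k=2: 48.4 MHz, 74 MHz.
k=3: 79 MHz, 104.6 MHz.
k=4: 109.6 MHz, 135.2 MHz.
Within [36.2 MHz, 109.4 MHz]: 43.4 MHz, 48.4 MHz, 74 MHz, 79 MHz, 104.6 MHz.

43.4 MHz, 48.4 MHz, 74 MHz, 79 MHz, 104.6 MHz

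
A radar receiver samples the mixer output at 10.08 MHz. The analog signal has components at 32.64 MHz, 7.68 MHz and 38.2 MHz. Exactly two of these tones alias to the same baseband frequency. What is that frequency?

fs/2 = 5.04 MHz.
32.64 MHz mod fs = 2.4 MHz.
2.4 MHz ≤ fs/2 = 5.04 MHz, appears at 2.4 MHz.
7.68 MHz > fs/2 = 5.04 MHz, folds to fs − 7.68 MHz = 2.4 MHz.
38.2 MHz mod fs = 7.96 MHz.
7.96 MHz > fs/2 = 5.04 MHz, folds to fs − 7.96 MHz = 2.12 MHz.
7.68 MHz and 32.64 MHz both map to 2.4 MHz.

2.4 MHz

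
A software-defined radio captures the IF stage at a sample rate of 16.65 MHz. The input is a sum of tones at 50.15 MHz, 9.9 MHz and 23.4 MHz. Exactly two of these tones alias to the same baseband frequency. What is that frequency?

6.75 MHz

fs/2 = 8.325 MHz.
50.15 MHz mod fs = 0.2 MHz.
0.2 MHz ≤ fs/2 = 8.325 MHz, appears at 0.2 MHz.
9.9 MHz > fs/2 = 8.325 MHz, folds to fs − 9.9 MHz = 6.75 MHz.
23.4 MHz mod fs = 6.75 MHz.
6.75 MHz ≤ fs/2 = 8.325 MHz, appears at 6.75 MHz.
9.9 MHz and 23.4 MHz both map to 6.75 MHz.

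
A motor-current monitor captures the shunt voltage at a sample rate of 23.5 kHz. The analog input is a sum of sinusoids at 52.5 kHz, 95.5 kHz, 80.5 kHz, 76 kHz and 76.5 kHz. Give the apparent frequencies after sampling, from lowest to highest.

1.5 kHz, 5.5 kHz, 6 kHz, 10 kHz

fs/2 = 11.75 kHz.
52.5 kHz mod fs = 5.5 kHz.
5.5 kHz ≤ fs/2 = 11.75 kHz, appears at 5.5 kHz.
95.5 kHz mod fs = 1.5 kHz.
1.5 kHz ≤ fs/2 = 11.75 kHz, appears at 1.5 kHz.
80.5 kHz mod fs = 10 kHz.
10 kHz ≤ fs/2 = 11.75 kHz, appears at 10 kHz.
76 kHz mod fs = 5.5 kHz.
5.5 kHz ≤ fs/2 = 11.75 kHz, appears at 5.5 kHz.
76.5 kHz mod fs = 6 kHz.
6 kHz ≤ fs/2 = 11.75 kHz, appears at 6 kHz.
Distinct values: {1.5 kHz, 5.5 kHz, 6 kHz, 10 kHz}.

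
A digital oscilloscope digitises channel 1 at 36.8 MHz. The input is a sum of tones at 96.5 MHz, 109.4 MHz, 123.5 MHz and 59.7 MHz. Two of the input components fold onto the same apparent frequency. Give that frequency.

fs/2 = 18.4 MHz.
96.5 MHz mod fs = 22.9 MHz.
22.9 MHz > fs/2 = 18.4 MHz, folds to fs − 22.9 MHz = 13.9 MHz.
109.4 MHz mod fs = 35.8 MHz.
35.8 MHz > fs/2 = 18.4 MHz, folds to fs − 35.8 MHz = 1 MHz.
123.5 MHz mod fs = 13.1 MHz.
13.1 MHz ≤ fs/2 = 18.4 MHz, appears at 13.1 MHz.
59.7 MHz mod fs = 22.9 MHz.
22.9 MHz > fs/2 = 18.4 MHz, folds to fs − 22.9 MHz = 13.9 MHz.
59.7 MHz and 96.5 MHz both map to 13.9 MHz.

13.9 MHz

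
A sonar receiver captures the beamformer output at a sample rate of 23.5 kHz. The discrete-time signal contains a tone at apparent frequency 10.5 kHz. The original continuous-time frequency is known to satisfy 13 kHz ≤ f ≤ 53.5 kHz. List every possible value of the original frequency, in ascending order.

13 kHz, 34 kHz, 36.5 kHz

Frequencies that alias to 10.5 kHz are k·fs ± 10.5 kHz for integer k ≥ 0.
k=0: 10.5 kHz.
k=1: 13 kHz, 34 kHz.
k=2: 36.5 kHz, 57.5 kHz.
k=3: 60 kHz, 81 kHz.
Within [13 kHz, 53.5 kHz]: 13 kHz, 34 kHz, 36.5 kHz.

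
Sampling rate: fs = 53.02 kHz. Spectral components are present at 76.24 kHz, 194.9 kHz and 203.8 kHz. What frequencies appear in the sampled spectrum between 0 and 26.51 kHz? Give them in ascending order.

fs/2 = 26.51 kHz.
76.24 kHz mod fs = 23.22 kHz.
23.22 kHz ≤ fs/2 = 26.51 kHz, appears at 23.22 kHz.
194.9 kHz mod fs = 35.84 kHz.
35.84 kHz > fs/2 = 26.51 kHz, folds to fs − 35.84 kHz = 17.18 kHz.
203.8 kHz mod fs = 44.74 kHz.
44.74 kHz > fs/2 = 26.51 kHz, folds to fs − 44.74 kHz = 8.28 kHz.
Distinct values: {8.28 kHz, 17.18 kHz, 23.22 kHz}.

8.28 kHz, 17.18 kHz, 23.22 kHz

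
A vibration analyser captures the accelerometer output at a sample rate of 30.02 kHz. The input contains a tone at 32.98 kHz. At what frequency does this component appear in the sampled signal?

2.96 kHz

32.98 kHz mod fs = 2.96 kHz.
2.96 kHz ≤ fs/2 = 15.01 kHz, appears at 2.96 kHz.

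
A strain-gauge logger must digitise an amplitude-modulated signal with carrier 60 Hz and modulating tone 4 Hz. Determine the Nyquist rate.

128 Hz

AM sidebands sit at fc ± fm = 56 Hz and 64 Hz.
Highest-frequency component: 64 Hz.
Nyquist rate = 2 × 64 Hz = 128 Hz.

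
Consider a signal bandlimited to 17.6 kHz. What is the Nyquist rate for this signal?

35.2 kHz

Nyquist rate = 2 × 17.6 kHz = 35.2 kHz.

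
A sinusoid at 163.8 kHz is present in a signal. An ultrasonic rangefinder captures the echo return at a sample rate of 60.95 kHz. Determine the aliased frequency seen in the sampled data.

163.8 kHz mod fs = 41.9 kHz.
41.9 kHz > fs/2 = 30.475 kHz, folds to fs − 41.9 kHz = 19.05 kHz.

19.05 kHz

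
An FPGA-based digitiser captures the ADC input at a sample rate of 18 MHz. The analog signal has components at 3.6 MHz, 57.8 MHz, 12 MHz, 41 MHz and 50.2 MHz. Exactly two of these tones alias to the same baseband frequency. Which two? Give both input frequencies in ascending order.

50.2 MHz, 57.8 MHz

fs/2 = 9 MHz.
3.6 MHz ≤ fs/2 = 9 MHz, passes unchanged.
57.8 MHz mod fs = 3.8 MHz.
3.8 MHz ≤ fs/2 = 9 MHz, appears at 3.8 MHz.
12 MHz > fs/2 = 9 MHz, folds to fs − 12 MHz = 6 MHz.
41 MHz mod fs = 5 MHz.
5 MHz ≤ fs/2 = 9 MHz, appears at 5 MHz.
50.2 MHz mod fs = 14.2 MHz.
14.2 MHz > fs/2 = 9 MHz, folds to fs − 14.2 MHz = 3.8 MHz.
50.2 MHz and 57.8 MHz both map to 3.8 MHz.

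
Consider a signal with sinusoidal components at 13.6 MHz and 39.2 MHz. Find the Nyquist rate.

78.4 MHz

Highest-frequency component: 39.2 MHz.
Nyquist rate = 2 × 39.2 MHz = 78.4 MHz.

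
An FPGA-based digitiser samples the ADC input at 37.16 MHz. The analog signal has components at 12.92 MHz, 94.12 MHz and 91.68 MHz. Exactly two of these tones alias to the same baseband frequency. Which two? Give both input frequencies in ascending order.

91.68 MHz, 94.12 MHz

fs/2 = 18.58 MHz.
12.92 MHz ≤ fs/2 = 18.58 MHz, passes unchanged.
94.12 MHz mod fs = 19.8 MHz.
19.8 MHz > fs/2 = 18.58 MHz, folds to fs − 19.8 MHz = 17.36 MHz.
91.68 MHz mod fs = 17.36 MHz.
17.36 MHz ≤ fs/2 = 18.58 MHz, appears at 17.36 MHz.
91.68 MHz and 94.12 MHz both map to 17.36 MHz.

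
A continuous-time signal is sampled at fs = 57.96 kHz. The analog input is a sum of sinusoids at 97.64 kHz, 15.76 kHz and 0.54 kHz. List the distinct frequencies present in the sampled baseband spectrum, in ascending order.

fs/2 = 28.98 kHz.
97.64 kHz mod fs = 39.68 kHz.
39.68 kHz > fs/2 = 28.98 kHz, folds to fs − 39.68 kHz = 18.28 kHz.
15.76 kHz ≤ fs/2 = 28.98 kHz, passes unchanged.
0.54 kHz ≤ fs/2 = 28.98 kHz, passes unchanged.
Distinct values: {0.54 kHz, 15.76 kHz, 18.28 kHz}.

0.54 kHz, 15.76 kHz, 18.28 kHz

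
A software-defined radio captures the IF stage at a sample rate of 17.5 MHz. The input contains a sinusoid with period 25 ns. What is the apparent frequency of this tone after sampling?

5 MHz

T = 25 ns → f = 1/T = 40 MHz.
40 MHz mod fs = 5 MHz.
5 MHz ≤ fs/2 = 8.75 MHz, appears at 5 MHz.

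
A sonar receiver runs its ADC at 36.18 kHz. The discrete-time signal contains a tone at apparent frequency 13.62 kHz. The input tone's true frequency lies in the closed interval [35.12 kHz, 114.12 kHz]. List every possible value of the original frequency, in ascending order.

49.8 kHz, 58.74 kHz, 85.98 kHz, 94.92 kHz

Frequencies that alias to 13.62 kHz are k·fs ± 13.62 kHz for integer k ≥ 0.
k=0: 13.62 kHz.
k=1: 22.56 kHz, 49.8 kHz.
k=2: 58.74 kHz, 85.98 kHz.
k=3: 94.92 kHz, 122.16 kHz.
k=4: 131.1 kHz, 158.34 kHz.
Within [35.12 kHz, 114.12 kHz]: 49.8 kHz, 58.74 kHz, 85.98 kHz, 94.92 kHz.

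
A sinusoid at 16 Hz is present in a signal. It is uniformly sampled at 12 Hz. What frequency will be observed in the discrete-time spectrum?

4 Hz

16 Hz mod fs = 4 Hz.
4 Hz ≤ fs/2 = 6 Hz, appears at 4 Hz.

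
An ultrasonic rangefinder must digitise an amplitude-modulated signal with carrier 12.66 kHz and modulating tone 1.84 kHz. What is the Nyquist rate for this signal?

AM sidebands sit at fc ± fm = 10.82 kHz and 14.5 kHz.
Highest-frequency component: 14.5 kHz.
Nyquist rate = 2 × 14.5 kHz = 29 kHz.

29 kHz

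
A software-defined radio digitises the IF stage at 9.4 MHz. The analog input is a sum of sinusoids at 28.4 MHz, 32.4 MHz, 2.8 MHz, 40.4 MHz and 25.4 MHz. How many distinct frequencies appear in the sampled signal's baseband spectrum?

3

fs/2 = 4.7 MHz.
28.4 MHz mod fs = 0.2 MHz.
0.2 MHz ≤ fs/2 = 4.7 MHz, appears at 0.2 MHz.
32.4 MHz mod fs = 4.2 MHz.
4.2 MHz ≤ fs/2 = 4.7 MHz, appears at 4.2 MHz.
2.8 MHz ≤ fs/2 = 4.7 MHz, passes unchanged.
40.4 MHz mod fs = 2.8 MHz.
2.8 MHz ≤ fs/2 = 4.7 MHz, appears at 2.8 MHz.
25.4 MHz mod fs = 6.6 MHz.
6.6 MHz > fs/2 = 4.7 MHz, folds to fs − 6.6 MHz = 2.8 MHz.
Distinct values: {0.2 MHz, 2.8 MHz, 4.2 MHz} → 3.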